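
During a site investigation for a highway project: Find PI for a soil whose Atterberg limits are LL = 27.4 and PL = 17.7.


Result: 9.7

Derivation:
Using PI = LL - PL
PI = 27.4 - 17.7
PI = 9.7


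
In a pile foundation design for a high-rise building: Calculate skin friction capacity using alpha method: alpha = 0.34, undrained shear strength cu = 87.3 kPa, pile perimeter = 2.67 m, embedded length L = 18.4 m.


Result: 1458.22 kN

Derivation:
Using Qs = alpha * cu * perimeter * L
Qs = 0.34 * 87.3 * 2.67 * 18.4
Qs = 1458.22 kN


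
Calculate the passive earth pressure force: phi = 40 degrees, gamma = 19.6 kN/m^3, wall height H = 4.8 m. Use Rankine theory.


Compute passive earth pressure coefficient:
Kp = tan^2(45 + phi/2) = tan^2(65.0) = 4.59891
Compute passive force:
Pp = 0.5 * Kp * gamma * H^2
Pp = 0.5 * 4.59891 * 19.6 * 4.8^2
Pp = 1038.4 kN/m


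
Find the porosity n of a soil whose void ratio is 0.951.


Using the relation n = e / (1 + e)
n = 0.951 / (1 + 0.951)
n = 0.951 / 1.951
n = 0.4874


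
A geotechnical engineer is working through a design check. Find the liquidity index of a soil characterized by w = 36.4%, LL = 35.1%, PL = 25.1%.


First compute the plasticity index:
PI = LL - PL = 35.1 - 25.1 = 10.0
Then compute the liquidity index:
LI = (w - PL) / PI
LI = (36.4 - 25.1) / 10.0
LI = 1.13


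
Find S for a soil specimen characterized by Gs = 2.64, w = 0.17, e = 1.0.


Using S = Gs * w / e
S = 2.64 * 0.17 / 1.0
S = 0.4488


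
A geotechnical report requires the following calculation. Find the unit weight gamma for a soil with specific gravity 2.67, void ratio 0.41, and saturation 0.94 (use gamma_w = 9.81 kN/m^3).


Using gamma = gamma_w * (Gs + S*e) / (1 + e)
Numerator: Gs + S*e = 2.67 + 0.94*0.41 = 3.0554
Denominator: 1 + e = 1 + 0.41 = 1.41
gamma = 9.81 * 3.0554 / 1.41
gamma = 21.258 kN/m^3


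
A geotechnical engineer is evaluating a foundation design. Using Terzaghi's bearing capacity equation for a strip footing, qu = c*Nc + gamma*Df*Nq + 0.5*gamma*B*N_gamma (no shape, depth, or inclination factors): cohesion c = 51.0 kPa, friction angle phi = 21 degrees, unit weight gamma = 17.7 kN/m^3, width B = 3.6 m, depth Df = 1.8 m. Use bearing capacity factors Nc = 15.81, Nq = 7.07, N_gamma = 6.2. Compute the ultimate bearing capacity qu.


Result: 1229.09 kPa

Derivation:
Compute qu = c*Nc + gamma*Df*Nq + 0.5*gamma*B*N_gamma
Term 1: 51.0 * 15.81 = 806.31
Term 2: 17.7 * 1.8 * 7.07 = 225.2502
Term 3: 0.5 * 17.7 * 3.6 * 6.2 = 197.532
qu = 806.31 + 225.2502 + 197.532
qu = 1229.09 kPa


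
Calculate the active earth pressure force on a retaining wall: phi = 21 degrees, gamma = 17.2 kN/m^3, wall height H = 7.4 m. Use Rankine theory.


Result: 222.45 kN/m

Derivation:
Compute active earth pressure coefficient:
Ka = tan^2(45 - phi/2) = tan^2(34.5) = 0.472355
Compute active force:
Pa = 0.5 * Ka * gamma * H^2
Pa = 0.5 * 0.472355 * 17.2 * 7.4^2
Pa = 222.45 kN/m


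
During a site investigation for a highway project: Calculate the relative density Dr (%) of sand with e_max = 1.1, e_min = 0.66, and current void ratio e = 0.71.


Using Dr = (e_max - e) / (e_max - e_min) * 100
e_max - e = 1.1 - 0.71 = 0.39
e_max - e_min = 1.1 - 0.66 = 0.44
Dr = 0.39 / 0.44 * 100
Dr = 88.64 %


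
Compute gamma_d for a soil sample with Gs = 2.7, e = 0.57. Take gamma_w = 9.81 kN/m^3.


Using gamma_d = Gs * gamma_w / (1 + e)
gamma_d = 2.7 * 9.81 / (1 + 0.57)
gamma_d = 2.7 * 9.81 / 1.57
gamma_d = 16.871 kN/m^3


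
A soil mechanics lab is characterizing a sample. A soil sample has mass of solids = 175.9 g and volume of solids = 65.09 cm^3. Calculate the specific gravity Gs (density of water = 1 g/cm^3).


Using Gs = m_s / (V_s * rho_w)
Since rho_w = 1 g/cm^3:
Gs = 175.9 / 65.09
Gs = 2.702


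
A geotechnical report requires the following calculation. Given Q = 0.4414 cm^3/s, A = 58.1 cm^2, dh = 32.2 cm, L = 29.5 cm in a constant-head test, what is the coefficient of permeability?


Compute hydraulic gradient:
i = dh / L = 32.2 / 29.5 = 1.09153
Then apply Darcy's law:
k = Q / (A * i)
k = 0.4414 / (58.1 * 1.09153)
k = 0.4414 / 63.4176
k = 0.00696 cm/s


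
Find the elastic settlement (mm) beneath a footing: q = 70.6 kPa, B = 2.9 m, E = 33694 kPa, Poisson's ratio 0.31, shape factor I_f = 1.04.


Result: 5.712 mm

Derivation:
Using Se = q * B * (1 - nu^2) * I_f / E
1 - nu^2 = 1 - 0.31^2 = 0.9039
Se = 70.6 * 2.9 * 0.9039 * 1.04 / 33694
Se = 0.005712 m
Convert to mm: Se = 0.005712 * 1000 = 5.712 mm


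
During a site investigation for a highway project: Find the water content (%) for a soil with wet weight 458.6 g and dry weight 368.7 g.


Result: 24.38 %

Derivation:
Using w = (m_wet - m_dry) / m_dry * 100
m_wet - m_dry = 458.6 - 368.7 = 89.9 g
w = 89.9 / 368.7 * 100
w = 24.38 %


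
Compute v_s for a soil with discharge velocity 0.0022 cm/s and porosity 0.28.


Using v_s = v_d / n
v_s = 0.0022 / 0.28
v_s = 0.00786 cm/s


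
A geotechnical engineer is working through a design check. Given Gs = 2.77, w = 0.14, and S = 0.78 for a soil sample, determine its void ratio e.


Result: 0.4972

Derivation:
Using the relation e = Gs * w / S
e = 2.77 * 0.14 / 0.78
e = 0.4972


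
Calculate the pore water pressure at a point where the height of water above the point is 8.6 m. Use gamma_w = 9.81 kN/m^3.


Using u = gamma_w * h_w
u = 9.81 * 8.6
u = 84.37 kPa


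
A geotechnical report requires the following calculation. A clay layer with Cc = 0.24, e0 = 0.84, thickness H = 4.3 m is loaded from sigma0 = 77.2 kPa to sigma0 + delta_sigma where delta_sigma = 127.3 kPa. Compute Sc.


Result: 0.2373 m

Derivation:
Using Sc = Cc * H / (1 + e0) * log10((sigma0 + delta_sigma) / sigma0)
Stress ratio = (77.2 + 127.3) / 77.2 = 2.64896
log10(2.64896) = 0.423076
Cc * H / (1 + e0) = 0.24 * 4.3 / (1 + 0.84) = 0.56087
Sc = 0.56087 * 0.423076
Sc = 0.2373 m


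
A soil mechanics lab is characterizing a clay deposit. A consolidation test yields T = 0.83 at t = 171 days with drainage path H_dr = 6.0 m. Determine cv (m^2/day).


Result: 0.17474 m^2/day

Derivation:
Using cv = T * H_dr^2 / t
H_dr^2 = 6.0^2 = 36.0
cv = 0.83 * 36.0 / 171
cv = 0.17474 m^2/day


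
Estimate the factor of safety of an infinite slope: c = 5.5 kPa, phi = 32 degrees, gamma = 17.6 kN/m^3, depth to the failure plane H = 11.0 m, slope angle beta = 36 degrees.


Result: 0.92

Derivation:
Using Fs = c / (gamma*H*sin(beta)*cos(beta)) + tan(phi)/tan(beta)
Cohesion contribution = 5.5 / (17.6*11.0*sin(36)*cos(36))
Cohesion contribution = 0.0597422
Friction contribution = tan(32)/tan(36) = 0.860059
Fs = 0.0597422 + 0.860059
Fs = 0.92


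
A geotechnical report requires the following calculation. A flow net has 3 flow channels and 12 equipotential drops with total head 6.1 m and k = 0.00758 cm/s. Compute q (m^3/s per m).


Convert k to m/s for unit consistency with H:
k = 0.00758 cm/s = 0.00758 / 100 m/s = 7.58e-05 m/s
Using q = k * H * Nf / Nd
Nf / Nd = 3 / 12 = 0.25
q = 7.58e-05 * 6.1 * 0.25
q = 0.0001156 m^3/s per m


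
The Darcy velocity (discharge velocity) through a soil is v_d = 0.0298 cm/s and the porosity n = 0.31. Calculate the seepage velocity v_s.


Using v_s = v_d / n
v_s = 0.0298 / 0.31
v_s = 0.09613 cm/s


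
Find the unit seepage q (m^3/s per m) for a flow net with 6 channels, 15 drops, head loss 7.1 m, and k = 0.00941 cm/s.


Convert k to m/s for unit consistency with H:
k = 0.00941 cm/s = 0.00941 / 100 m/s = 9.41e-05 m/s
Using q = k * H * Nf / Nd
Nf / Nd = 6 / 15 = 0.4
q = 9.41e-05 * 7.1 * 0.4
q = 0.0002672 m^3/s per m


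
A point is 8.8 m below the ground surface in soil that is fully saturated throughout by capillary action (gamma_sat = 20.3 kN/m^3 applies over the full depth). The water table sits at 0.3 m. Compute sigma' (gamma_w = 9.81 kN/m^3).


Total stress = gamma_sat * depth
sigma = 20.3 * 8.8 = 178.64 kPa
Pore water pressure u = gamma_w * (depth - d_wt)
u = 9.81 * (8.8 - 0.3) = 83.385 kPa
Effective stress = sigma - u
sigma' = 178.64 - 83.385 = 95.26 kPa


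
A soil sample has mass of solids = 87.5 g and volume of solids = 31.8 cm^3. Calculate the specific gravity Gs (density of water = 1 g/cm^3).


Using Gs = m_s / (V_s * rho_w)
Since rho_w = 1 g/cm^3:
Gs = 87.5 / 31.8
Gs = 2.752


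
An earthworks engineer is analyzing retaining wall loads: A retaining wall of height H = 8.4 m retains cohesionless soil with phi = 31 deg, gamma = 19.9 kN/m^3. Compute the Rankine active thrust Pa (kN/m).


Result: 224.73 kN/m

Derivation:
Compute active earth pressure coefficient:
Ka = tan^2(45 - phi/2) = tan^2(29.5) = 0.320099
Compute active force:
Pa = 0.5 * Ka * gamma * H^2
Pa = 0.5 * 0.320099 * 19.9 * 8.4^2
Pa = 224.73 kN/m


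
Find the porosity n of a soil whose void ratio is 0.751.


Result: 0.4289

Derivation:
Using the relation n = e / (1 + e)
n = 0.751 / (1 + 0.751)
n = 0.751 / 1.751
n = 0.4289


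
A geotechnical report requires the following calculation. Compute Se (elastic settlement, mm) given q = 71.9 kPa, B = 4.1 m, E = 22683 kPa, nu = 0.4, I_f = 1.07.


Using Se = q * B * (1 - nu^2) * I_f / E
1 - nu^2 = 1 - 0.4^2 = 0.84
Se = 71.9 * 4.1 * 0.84 * 1.07 / 22683
Se = 0.011681 m
Convert to mm: Se = 0.011681 * 1000 = 11.681 mm


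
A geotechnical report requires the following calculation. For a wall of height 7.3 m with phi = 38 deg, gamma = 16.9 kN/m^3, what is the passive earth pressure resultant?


Compute passive earth pressure coefficient:
Kp = tan^2(45 + phi/2) = tan^2(64.0) = 4.203746
Compute passive force:
Pp = 0.5 * Kp * gamma * H^2
Pp = 0.5 * 4.203746 * 16.9 * 7.3^2
Pp = 1892.95 kN/m


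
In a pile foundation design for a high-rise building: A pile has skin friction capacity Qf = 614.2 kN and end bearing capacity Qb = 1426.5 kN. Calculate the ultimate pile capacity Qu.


Using Qu = Qf + Qb
Qu = 614.2 + 1426.5
Qu = 2040.7 kN


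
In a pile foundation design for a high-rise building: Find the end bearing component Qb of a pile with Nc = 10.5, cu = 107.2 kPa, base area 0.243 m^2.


Result: 273.52 kN

Derivation:
Using Qb = Nc * cu * Ab
Qb = 10.5 * 107.2 * 0.243
Qb = 273.52 kN


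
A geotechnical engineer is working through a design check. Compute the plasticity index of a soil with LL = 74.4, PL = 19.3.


Result: 55.1

Derivation:
Using PI = LL - PL
PI = 74.4 - 19.3
PI = 55.1


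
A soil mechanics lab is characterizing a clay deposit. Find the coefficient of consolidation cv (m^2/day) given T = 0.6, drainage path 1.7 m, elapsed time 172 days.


Using cv = T * H_dr^2 / t
H_dr^2 = 1.7^2 = 2.89
cv = 0.6 * 2.89 / 172
cv = 0.01008 m^2/day


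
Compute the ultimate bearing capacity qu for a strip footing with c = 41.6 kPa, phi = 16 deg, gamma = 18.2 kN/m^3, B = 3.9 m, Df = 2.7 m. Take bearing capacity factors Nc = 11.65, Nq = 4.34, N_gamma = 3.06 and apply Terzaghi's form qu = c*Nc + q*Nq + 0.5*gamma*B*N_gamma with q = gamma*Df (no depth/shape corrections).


Compute qu = c*Nc + gamma*Df*Nq + 0.5*gamma*B*N_gamma
Term 1: 41.6 * 11.65 = 484.64
Term 2: 18.2 * 2.7 * 4.34 = 213.2676
Term 3: 0.5 * 18.2 * 3.9 * 3.06 = 108.5994
qu = 484.64 + 213.2676 + 108.5994
qu = 806.51 kPa


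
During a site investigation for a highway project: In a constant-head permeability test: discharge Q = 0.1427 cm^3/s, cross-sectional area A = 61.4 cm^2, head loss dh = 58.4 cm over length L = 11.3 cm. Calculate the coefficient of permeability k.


Compute hydraulic gradient:
i = dh / L = 58.4 / 11.3 = 5.16814
Then apply Darcy's law:
k = Q / (A * i)
k = 0.1427 / (61.4 * 5.16814)
k = 0.1427 / 317.324
k = 0.00045 cm/s


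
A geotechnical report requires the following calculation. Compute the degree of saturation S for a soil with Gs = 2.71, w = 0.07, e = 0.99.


Result: 0.1916

Derivation:
Using S = Gs * w / e
S = 2.71 * 0.07 / 0.99
S = 0.1916


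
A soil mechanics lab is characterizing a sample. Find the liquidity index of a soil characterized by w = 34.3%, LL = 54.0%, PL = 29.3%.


First compute the plasticity index:
PI = LL - PL = 54.0 - 29.3 = 24.7
Then compute the liquidity index:
LI = (w - PL) / PI
LI = (34.3 - 29.3) / 24.7
LI = 0.202


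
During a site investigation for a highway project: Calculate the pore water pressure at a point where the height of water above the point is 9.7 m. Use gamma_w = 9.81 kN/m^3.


Result: 95.16 kPa

Derivation:
Using u = gamma_w * h_w
u = 9.81 * 9.7
u = 95.16 kPa


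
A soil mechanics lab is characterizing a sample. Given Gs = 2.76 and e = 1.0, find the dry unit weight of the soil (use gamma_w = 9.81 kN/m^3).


Using gamma_d = Gs * gamma_w / (1 + e)
gamma_d = 2.76 * 9.81 / (1 + 1.0)
gamma_d = 2.76 * 9.81 / 2.0
gamma_d = 13.538 kN/m^3


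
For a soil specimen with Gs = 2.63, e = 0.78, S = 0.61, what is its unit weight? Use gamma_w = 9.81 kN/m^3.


Result: 17.117 kN/m^3

Derivation:
Using gamma = gamma_w * (Gs + S*e) / (1 + e)
Numerator: Gs + S*e = 2.63 + 0.61*0.78 = 3.1058
Denominator: 1 + e = 1 + 0.78 = 1.78
gamma = 9.81 * 3.1058 / 1.78
gamma = 17.117 kN/m^3


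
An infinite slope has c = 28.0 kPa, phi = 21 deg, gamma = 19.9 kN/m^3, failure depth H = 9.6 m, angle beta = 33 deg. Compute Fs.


Result: 0.912

Derivation:
Using Fs = c / (gamma*H*sin(beta)*cos(beta)) + tan(phi)/tan(beta)
Cohesion contribution = 28.0 / (19.9*9.6*sin(33)*cos(33))
Cohesion contribution = 0.320873
Friction contribution = tan(21)/tan(33) = 0.591099
Fs = 0.320873 + 0.591099
Fs = 0.912


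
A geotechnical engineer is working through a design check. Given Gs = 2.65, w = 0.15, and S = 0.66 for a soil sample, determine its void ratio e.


Using the relation e = Gs * w / S
e = 2.65 * 0.15 / 0.66
e = 0.6023


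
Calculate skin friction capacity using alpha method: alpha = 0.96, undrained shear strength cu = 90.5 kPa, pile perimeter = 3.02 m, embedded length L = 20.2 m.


Result: 5300.03 kN

Derivation:
Using Qs = alpha * cu * perimeter * L
Qs = 0.96 * 90.5 * 3.02 * 20.2
Qs = 5300.03 kN


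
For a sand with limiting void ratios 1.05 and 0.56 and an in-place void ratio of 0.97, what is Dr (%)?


Result: 16.33 %

Derivation:
Using Dr = (e_max - e) / (e_max - e_min) * 100
e_max - e = 1.05 - 0.97 = 0.08
e_max - e_min = 1.05 - 0.56 = 0.49
Dr = 0.08 / 0.49 * 100
Dr = 16.33 %


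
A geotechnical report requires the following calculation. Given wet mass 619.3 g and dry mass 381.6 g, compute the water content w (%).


Using w = (m_wet - m_dry) / m_dry * 100
m_wet - m_dry = 619.3 - 381.6 = 237.7 g
w = 237.7 / 381.6 * 100
w = 62.29 %


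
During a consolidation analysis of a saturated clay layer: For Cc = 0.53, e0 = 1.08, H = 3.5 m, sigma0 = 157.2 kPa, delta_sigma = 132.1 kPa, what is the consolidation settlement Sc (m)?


Using Sc = Cc * H / (1 + e0) * log10((sigma0 + delta_sigma) / sigma0)
Stress ratio = (157.2 + 132.1) / 157.2 = 1.84033
log10(1.84033) = 0.264896
Cc * H / (1 + e0) = 0.53 * 3.5 / (1 + 1.08) = 0.891827
Sc = 0.891827 * 0.264896
Sc = 0.2362 m


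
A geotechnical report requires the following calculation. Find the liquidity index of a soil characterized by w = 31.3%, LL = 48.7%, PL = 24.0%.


First compute the plasticity index:
PI = LL - PL = 48.7 - 24.0 = 24.7
Then compute the liquidity index:
LI = (w - PL) / PI
LI = (31.3 - 24.0) / 24.7
LI = 0.296


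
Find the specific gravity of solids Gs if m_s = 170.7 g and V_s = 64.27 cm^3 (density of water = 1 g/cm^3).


Result: 2.656

Derivation:
Using Gs = m_s / (V_s * rho_w)
Since rho_w = 1 g/cm^3:
Gs = 170.7 / 64.27
Gs = 2.656


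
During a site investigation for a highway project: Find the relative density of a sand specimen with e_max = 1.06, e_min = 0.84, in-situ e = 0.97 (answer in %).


Using Dr = (e_max - e) / (e_max - e_min) * 100
e_max - e = 1.06 - 0.97 = 0.09
e_max - e_min = 1.06 - 0.84 = 0.22
Dr = 0.09 / 0.22 * 100
Dr = 40.91 %


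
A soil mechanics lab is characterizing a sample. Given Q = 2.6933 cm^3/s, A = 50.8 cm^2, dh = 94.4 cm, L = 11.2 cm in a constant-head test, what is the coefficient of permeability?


Compute hydraulic gradient:
i = dh / L = 94.4 / 11.2 = 8.42857
Then apply Darcy's law:
k = Q / (A * i)
k = 2.6933 / (50.8 * 8.42857)
k = 2.6933 / 428.171
k = 0.00629 cm/s


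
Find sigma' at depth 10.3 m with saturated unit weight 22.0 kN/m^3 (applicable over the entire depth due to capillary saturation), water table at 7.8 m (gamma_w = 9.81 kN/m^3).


Total stress = gamma_sat * depth
sigma = 22.0 * 10.3 = 226.6 kPa
Pore water pressure u = gamma_w * (depth - d_wt)
u = 9.81 * (10.3 - 7.8) = 24.525 kPa
Effective stress = sigma - u
sigma' = 226.6 - 24.525 = 202.08 kPa


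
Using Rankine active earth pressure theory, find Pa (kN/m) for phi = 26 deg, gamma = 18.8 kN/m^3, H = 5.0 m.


Result: 91.76 kN/m

Derivation:
Compute active earth pressure coefficient:
Ka = tan^2(45 - phi/2) = tan^2(32.0) = 0.390462
Compute active force:
Pa = 0.5 * Ka * gamma * H^2
Pa = 0.5 * 0.390462 * 18.8 * 5.0^2
Pa = 91.76 kN/m


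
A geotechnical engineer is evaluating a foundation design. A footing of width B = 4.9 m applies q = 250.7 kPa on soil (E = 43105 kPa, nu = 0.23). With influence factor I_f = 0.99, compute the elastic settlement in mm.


Using Se = q * B * (1 - nu^2) * I_f / E
1 - nu^2 = 1 - 0.23^2 = 0.9471
Se = 250.7 * 4.9 * 0.9471 * 0.99 / 43105
Se = 0.026721 m
Convert to mm: Se = 0.026721 * 1000 = 26.721 mm


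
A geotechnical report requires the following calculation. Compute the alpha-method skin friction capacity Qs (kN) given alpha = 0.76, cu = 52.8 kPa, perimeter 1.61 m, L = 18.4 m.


Using Qs = alpha * cu * perimeter * L
Qs = 0.76 * 52.8 * 1.61 * 18.4
Qs = 1188.75 kN


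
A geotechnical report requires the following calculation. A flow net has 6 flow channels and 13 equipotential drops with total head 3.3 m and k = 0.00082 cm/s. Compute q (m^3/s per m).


Result: 1.249e-05 m^3/s per m

Derivation:
Convert k to m/s for unit consistency with H:
k = 0.00082 cm/s = 0.00082 / 100 m/s = 8.2e-06 m/s
Using q = k * H * Nf / Nd
Nf / Nd = 6 / 13 = 0.4615
q = 8.2e-06 * 3.3 * 0.4615
q = 1.249e-05 m^3/s per m


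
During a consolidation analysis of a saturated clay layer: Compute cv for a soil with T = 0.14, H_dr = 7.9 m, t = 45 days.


Using cv = T * H_dr^2 / t
H_dr^2 = 7.9^2 = 62.41
cv = 0.14 * 62.41 / 45
cv = 0.19416 m^2/day


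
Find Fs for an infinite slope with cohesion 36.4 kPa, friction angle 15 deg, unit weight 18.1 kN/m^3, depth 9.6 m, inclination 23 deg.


Result: 1.214

Derivation:
Using Fs = c / (gamma*H*sin(beta)*cos(beta)) + tan(phi)/tan(beta)
Cohesion contribution = 36.4 / (18.1*9.6*sin(23)*cos(23))
Cohesion contribution = 0.582435
Friction contribution = tan(15)/tan(23) = 0.631249
Fs = 0.582435 + 0.631249
Fs = 1.214


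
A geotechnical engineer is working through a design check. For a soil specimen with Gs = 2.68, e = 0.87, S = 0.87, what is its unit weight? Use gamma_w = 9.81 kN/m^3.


Result: 18.03 kN/m^3

Derivation:
Using gamma = gamma_w * (Gs + S*e) / (1 + e)
Numerator: Gs + S*e = 2.68 + 0.87*0.87 = 3.4369
Denominator: 1 + e = 1 + 0.87 = 1.87
gamma = 9.81 * 3.4369 / 1.87
gamma = 18.03 kN/m^3


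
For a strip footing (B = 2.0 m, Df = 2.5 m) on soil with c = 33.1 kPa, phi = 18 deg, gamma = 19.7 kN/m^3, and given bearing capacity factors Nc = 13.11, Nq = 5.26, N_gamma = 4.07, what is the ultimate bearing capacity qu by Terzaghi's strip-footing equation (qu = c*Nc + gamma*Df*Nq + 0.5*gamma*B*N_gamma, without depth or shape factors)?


Compute qu = c*Nc + gamma*Df*Nq + 0.5*gamma*B*N_gamma
Term 1: 33.1 * 13.11 = 433.941
Term 2: 19.7 * 2.5 * 5.26 = 259.055
Term 3: 0.5 * 19.7 * 2.0 * 4.07 = 80.179
qu = 433.941 + 259.055 + 80.179
qu = 773.18 kPa


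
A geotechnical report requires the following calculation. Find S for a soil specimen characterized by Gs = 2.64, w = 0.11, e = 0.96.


Using S = Gs * w / e
S = 2.64 * 0.11 / 0.96
S = 0.3025


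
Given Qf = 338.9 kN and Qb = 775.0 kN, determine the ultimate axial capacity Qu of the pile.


Using Qu = Qf + Qb
Qu = 338.9 + 775.0
Qu = 1113.9 kN


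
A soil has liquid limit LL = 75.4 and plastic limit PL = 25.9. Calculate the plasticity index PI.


Using PI = LL - PL
PI = 75.4 - 25.9
PI = 49.5


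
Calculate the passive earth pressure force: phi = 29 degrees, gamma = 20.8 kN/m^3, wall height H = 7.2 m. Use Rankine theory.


Compute passive earth pressure coefficient:
Kp = tan^2(45 + phi/2) = tan^2(59.5) = 2.88206
Compute passive force:
Pp = 0.5 * Kp * gamma * H^2
Pp = 0.5 * 2.88206 * 20.8 * 7.2^2
Pp = 1553.82 kN/m


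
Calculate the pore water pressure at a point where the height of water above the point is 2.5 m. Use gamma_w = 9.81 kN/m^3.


Using u = gamma_w * h_w
u = 9.81 * 2.5
u = 24.53 kPa


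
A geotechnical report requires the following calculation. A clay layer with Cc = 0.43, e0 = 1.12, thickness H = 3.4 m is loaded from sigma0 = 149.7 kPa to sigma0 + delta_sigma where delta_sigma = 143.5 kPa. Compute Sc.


Using Sc = Cc * H / (1 + e0) * log10((sigma0 + delta_sigma) / sigma0)
Stress ratio = (149.7 + 143.5) / 149.7 = 1.95858
log10(1.95858) = 0.291942
Cc * H / (1 + e0) = 0.43 * 3.4 / (1 + 1.12) = 0.689623
Sc = 0.689623 * 0.291942
Sc = 0.2013 m


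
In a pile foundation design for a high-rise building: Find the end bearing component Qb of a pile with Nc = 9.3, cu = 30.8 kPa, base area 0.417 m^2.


Result: 119.45 kN

Derivation:
Using Qb = Nc * cu * Ab
Qb = 9.3 * 30.8 * 0.417
Qb = 119.45 kN


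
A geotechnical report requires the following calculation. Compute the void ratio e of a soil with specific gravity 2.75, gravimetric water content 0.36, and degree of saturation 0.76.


Using the relation e = Gs * w / S
e = 2.75 * 0.36 / 0.76
e = 1.3026


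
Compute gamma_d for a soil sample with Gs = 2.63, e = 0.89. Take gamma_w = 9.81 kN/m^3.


Result: 13.651 kN/m^3

Derivation:
Using gamma_d = Gs * gamma_w / (1 + e)
gamma_d = 2.63 * 9.81 / (1 + 0.89)
gamma_d = 2.63 * 9.81 / 1.89
gamma_d = 13.651 kN/m^3


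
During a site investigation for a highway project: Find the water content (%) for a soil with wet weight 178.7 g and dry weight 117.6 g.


Result: 51.96 %

Derivation:
Using w = (m_wet - m_dry) / m_dry * 100
m_wet - m_dry = 178.7 - 117.6 = 61.1 g
w = 61.1 / 117.6 * 100
w = 51.96 %


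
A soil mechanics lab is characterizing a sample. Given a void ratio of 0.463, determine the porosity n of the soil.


Using the relation n = e / (1 + e)
n = 0.463 / (1 + 0.463)
n = 0.463 / 1.463
n = 0.3165


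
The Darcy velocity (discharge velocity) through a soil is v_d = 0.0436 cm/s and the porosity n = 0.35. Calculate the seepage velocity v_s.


Using v_s = v_d / n
v_s = 0.0436 / 0.35
v_s = 0.12457 cm/s


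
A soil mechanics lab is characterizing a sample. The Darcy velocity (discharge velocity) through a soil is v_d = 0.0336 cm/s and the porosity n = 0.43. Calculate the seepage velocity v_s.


Using v_s = v_d / n
v_s = 0.0336 / 0.43
v_s = 0.07814 cm/s


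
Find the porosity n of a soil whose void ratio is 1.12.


Result: 0.5283

Derivation:
Using the relation n = e / (1 + e)
n = 1.12 / (1 + 1.12)
n = 1.12 / 2.12
n = 0.5283


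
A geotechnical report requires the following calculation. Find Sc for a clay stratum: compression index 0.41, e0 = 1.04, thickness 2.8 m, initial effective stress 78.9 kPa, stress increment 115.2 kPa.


Using Sc = Cc * H / (1 + e0) * log10((sigma0 + delta_sigma) / sigma0)
Stress ratio = (78.9 + 115.2) / 78.9 = 2.46008
log10(2.46008) = 0.390949
Cc * H / (1 + e0) = 0.41 * 2.8 / (1 + 1.04) = 0.562745
Sc = 0.562745 * 0.390949
Sc = 0.22 m


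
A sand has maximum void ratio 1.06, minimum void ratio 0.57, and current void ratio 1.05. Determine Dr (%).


Using Dr = (e_max - e) / (e_max - e_min) * 100
e_max - e = 1.06 - 1.05 = 0.01
e_max - e_min = 1.06 - 0.57 = 0.49
Dr = 0.01 / 0.49 * 100
Dr = 2.04 %


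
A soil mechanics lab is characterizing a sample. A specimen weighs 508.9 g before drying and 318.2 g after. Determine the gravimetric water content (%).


Using w = (m_wet - m_dry) / m_dry * 100
m_wet - m_dry = 508.9 - 318.2 = 190.7 g
w = 190.7 / 318.2 * 100
w = 59.93 %


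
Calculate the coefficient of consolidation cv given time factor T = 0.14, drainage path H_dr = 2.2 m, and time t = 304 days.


Using cv = T * H_dr^2 / t
H_dr^2 = 2.2^2 = 4.84
cv = 0.14 * 4.84 / 304
cv = 0.00223 m^2/day


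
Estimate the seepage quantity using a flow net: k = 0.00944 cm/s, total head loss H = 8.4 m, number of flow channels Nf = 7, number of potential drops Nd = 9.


Result: 0.0006167 m^3/s per m

Derivation:
Convert k to m/s for unit consistency with H:
k = 0.00944 cm/s = 0.00944 / 100 m/s = 9.44e-05 m/s
Using q = k * H * Nf / Nd
Nf / Nd = 7 / 9 = 0.7778
q = 9.44e-05 * 8.4 * 0.7778
q = 0.0006167 m^3/s per m


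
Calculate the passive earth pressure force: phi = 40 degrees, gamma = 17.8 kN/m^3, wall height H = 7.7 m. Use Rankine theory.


Result: 2426.76 kN/m

Derivation:
Compute passive earth pressure coefficient:
Kp = tan^2(45 + phi/2) = tan^2(65.0) = 4.59891
Compute passive force:
Pp = 0.5 * Kp * gamma * H^2
Pp = 0.5 * 4.59891 * 17.8 * 7.7^2
Pp = 2426.76 kN/m


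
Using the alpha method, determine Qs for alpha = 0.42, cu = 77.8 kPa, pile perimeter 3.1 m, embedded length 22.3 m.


Result: 2258.89 kN

Derivation:
Using Qs = alpha * cu * perimeter * L
Qs = 0.42 * 77.8 * 3.1 * 22.3
Qs = 2258.89 kN


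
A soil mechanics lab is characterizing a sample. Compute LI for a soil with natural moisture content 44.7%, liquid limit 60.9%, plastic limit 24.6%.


First compute the plasticity index:
PI = LL - PL = 60.9 - 24.6 = 36.3
Then compute the liquidity index:
LI = (w - PL) / PI
LI = (44.7 - 24.6) / 36.3
LI = 0.554


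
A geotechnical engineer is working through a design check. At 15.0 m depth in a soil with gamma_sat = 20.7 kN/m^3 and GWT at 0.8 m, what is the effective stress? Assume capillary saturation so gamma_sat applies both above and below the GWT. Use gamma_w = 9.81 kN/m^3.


Result: 171.2 kPa

Derivation:
Total stress = gamma_sat * depth
sigma = 20.7 * 15.0 = 310.5 kPa
Pore water pressure u = gamma_w * (depth - d_wt)
u = 9.81 * (15.0 - 0.8) = 139.302 kPa
Effective stress = sigma - u
sigma' = 310.5 - 139.302 = 171.2 kPa


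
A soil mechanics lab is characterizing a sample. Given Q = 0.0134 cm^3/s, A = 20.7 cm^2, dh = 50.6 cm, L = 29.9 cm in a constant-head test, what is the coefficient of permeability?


Compute hydraulic gradient:
i = dh / L = 50.6 / 29.9 = 1.69231
Then apply Darcy's law:
k = Q / (A * i)
k = 0.0134 / (20.7 * 1.69231)
k = 0.0134 / 35.0308
k = 0.000383 cm/s


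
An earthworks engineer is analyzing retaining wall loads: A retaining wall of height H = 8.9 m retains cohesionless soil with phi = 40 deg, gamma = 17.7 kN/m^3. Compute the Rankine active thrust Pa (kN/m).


Compute active earth pressure coefficient:
Ka = tan^2(45 - phi/2) = tan^2(25.0) = 0.217443
Compute active force:
Pa = 0.5 * Ka * gamma * H^2
Pa = 0.5 * 0.217443 * 17.7 * 8.9^2
Pa = 152.43 kN/m


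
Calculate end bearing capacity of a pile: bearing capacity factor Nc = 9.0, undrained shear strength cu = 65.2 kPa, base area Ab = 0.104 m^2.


Result: 61.03 kN

Derivation:
Using Qb = Nc * cu * Ab
Qb = 9.0 * 65.2 * 0.104
Qb = 61.03 kN


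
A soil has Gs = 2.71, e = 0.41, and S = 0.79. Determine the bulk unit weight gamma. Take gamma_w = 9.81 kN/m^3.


Using gamma = gamma_w * (Gs + S*e) / (1 + e)
Numerator: Gs + S*e = 2.71 + 0.79*0.41 = 3.0339
Denominator: 1 + e = 1 + 0.41 = 1.41
gamma = 9.81 * 3.0339 / 1.41
gamma = 21.108 kN/m^3


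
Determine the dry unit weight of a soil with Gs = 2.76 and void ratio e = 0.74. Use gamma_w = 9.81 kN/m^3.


Using gamma_d = Gs * gamma_w / (1 + e)
gamma_d = 2.76 * 9.81 / (1 + 0.74)
gamma_d = 2.76 * 9.81 / 1.74
gamma_d = 15.561 kN/m^3


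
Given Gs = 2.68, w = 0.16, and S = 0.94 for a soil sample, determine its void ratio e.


Result: 0.4562

Derivation:
Using the relation e = Gs * w / S
e = 2.68 * 0.16 / 0.94
e = 0.4562


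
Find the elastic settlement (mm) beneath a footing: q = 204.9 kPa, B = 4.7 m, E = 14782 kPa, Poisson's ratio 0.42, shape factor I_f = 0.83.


Using Se = q * B * (1 - nu^2) * I_f / E
1 - nu^2 = 1 - 0.42^2 = 0.8236
Se = 204.9 * 4.7 * 0.8236 * 0.83 / 14782
Se = 0.044535 m
Convert to mm: Se = 0.044535 * 1000 = 44.535 mm


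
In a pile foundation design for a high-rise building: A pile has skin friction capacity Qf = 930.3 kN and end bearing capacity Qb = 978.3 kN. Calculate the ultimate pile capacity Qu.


Result: 1908.6 kN

Derivation:
Using Qu = Qf + Qb
Qu = 930.3 + 978.3
Qu = 1908.6 kN


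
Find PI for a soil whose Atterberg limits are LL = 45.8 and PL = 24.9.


Using PI = LL - PL
PI = 45.8 - 24.9
PI = 20.9


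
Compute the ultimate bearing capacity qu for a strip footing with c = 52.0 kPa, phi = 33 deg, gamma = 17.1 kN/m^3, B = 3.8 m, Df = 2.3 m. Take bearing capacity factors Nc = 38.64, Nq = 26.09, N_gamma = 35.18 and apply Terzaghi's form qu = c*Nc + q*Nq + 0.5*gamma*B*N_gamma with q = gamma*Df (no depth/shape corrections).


Compute qu = c*Nc + gamma*Df*Nq + 0.5*gamma*B*N_gamma
Term 1: 52.0 * 38.64 = 2009.28
Term 2: 17.1 * 2.3 * 26.09 = 1026.1197
Term 3: 0.5 * 17.1 * 3.8 * 35.18 = 1142.9982
qu = 2009.28 + 1026.1197 + 1142.9982
qu = 4178.4 kPa


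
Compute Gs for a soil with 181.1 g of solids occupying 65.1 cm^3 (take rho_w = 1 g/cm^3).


Result: 2.782

Derivation:
Using Gs = m_s / (V_s * rho_w)
Since rho_w = 1 g/cm^3:
Gs = 181.1 / 65.1
Gs = 2.782


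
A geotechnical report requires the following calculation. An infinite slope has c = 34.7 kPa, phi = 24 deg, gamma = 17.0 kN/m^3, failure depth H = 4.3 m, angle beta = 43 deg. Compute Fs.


Using Fs = c / (gamma*H*sin(beta)*cos(beta)) + tan(phi)/tan(beta)
Cohesion contribution = 34.7 / (17.0*4.3*sin(43)*cos(43))
Cohesion contribution = 0.951703
Friction contribution = tan(24)/tan(43) = 0.477449
Fs = 0.951703 + 0.477449
Fs = 1.429


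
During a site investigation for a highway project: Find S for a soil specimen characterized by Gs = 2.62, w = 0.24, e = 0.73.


Using S = Gs * w / e
S = 2.62 * 0.24 / 0.73
S = 0.8614


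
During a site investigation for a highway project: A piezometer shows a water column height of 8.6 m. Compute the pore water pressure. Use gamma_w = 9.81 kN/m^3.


Using u = gamma_w * h_w
u = 9.81 * 8.6
u = 84.37 kPa


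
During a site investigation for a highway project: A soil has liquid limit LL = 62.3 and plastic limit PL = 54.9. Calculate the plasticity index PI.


Result: 7.4

Derivation:
Using PI = LL - PL
PI = 62.3 - 54.9
PI = 7.4


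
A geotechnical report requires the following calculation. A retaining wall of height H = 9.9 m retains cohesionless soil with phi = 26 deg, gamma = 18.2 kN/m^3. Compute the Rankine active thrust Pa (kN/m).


Compute active earth pressure coefficient:
Ka = tan^2(45 - phi/2) = tan^2(32.0) = 0.390462
Compute active force:
Pa = 0.5 * Ka * gamma * H^2
Pa = 0.5 * 0.390462 * 18.2 * 9.9^2
Pa = 348.25 kN/m


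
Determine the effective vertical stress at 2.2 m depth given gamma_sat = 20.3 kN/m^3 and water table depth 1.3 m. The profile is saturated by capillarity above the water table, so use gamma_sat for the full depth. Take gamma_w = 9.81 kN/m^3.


Total stress = gamma_sat * depth
sigma = 20.3 * 2.2 = 44.66 kPa
Pore water pressure u = gamma_w * (depth - d_wt)
u = 9.81 * (2.2 - 1.3) = 8.829 kPa
Effective stress = sigma - u
sigma' = 44.66 - 8.829 = 35.83 kPa


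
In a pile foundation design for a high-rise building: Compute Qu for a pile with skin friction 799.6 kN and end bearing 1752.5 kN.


Using Qu = Qf + Qb
Qu = 799.6 + 1752.5
Qu = 2552.1 kN


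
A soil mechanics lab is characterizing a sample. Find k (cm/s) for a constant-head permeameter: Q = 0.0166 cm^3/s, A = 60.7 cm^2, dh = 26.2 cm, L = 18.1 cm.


Result: 0.000189 cm/s

Derivation:
Compute hydraulic gradient:
i = dh / L = 26.2 / 18.1 = 1.44751
Then apply Darcy's law:
k = Q / (A * i)
k = 0.0166 / (60.7 * 1.44751)
k = 0.0166 / 87.8641
k = 0.000189 cm/s


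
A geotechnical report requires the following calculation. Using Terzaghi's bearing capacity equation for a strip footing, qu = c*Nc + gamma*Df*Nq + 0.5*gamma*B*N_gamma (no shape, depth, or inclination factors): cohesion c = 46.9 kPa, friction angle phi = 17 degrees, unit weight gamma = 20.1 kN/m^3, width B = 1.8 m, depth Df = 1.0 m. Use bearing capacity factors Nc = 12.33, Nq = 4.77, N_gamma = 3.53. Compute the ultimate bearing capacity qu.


Result: 738.01 kPa

Derivation:
Compute qu = c*Nc + gamma*Df*Nq + 0.5*gamma*B*N_gamma
Term 1: 46.9 * 12.33 = 578.277
Term 2: 20.1 * 1.0 * 4.77 = 95.877
Term 3: 0.5 * 20.1 * 1.8 * 3.53 = 63.8577
qu = 578.277 + 95.877 + 63.8577
qu = 738.01 kPa


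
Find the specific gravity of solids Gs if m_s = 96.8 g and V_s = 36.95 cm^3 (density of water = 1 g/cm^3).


Using Gs = m_s / (V_s * rho_w)
Since rho_w = 1 g/cm^3:
Gs = 96.8 / 36.95
Gs = 2.62


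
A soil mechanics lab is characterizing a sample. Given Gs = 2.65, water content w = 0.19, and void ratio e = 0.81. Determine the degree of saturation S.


Result: 0.6216

Derivation:
Using S = Gs * w / e
S = 2.65 * 0.19 / 0.81
S = 0.6216


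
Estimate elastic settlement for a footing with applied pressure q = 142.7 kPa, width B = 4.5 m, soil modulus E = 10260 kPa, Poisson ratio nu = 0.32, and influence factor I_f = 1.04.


Using Se = q * B * (1 - nu^2) * I_f / E
1 - nu^2 = 1 - 0.32^2 = 0.8976
Se = 142.7 * 4.5 * 0.8976 * 1.04 / 10260
Se = 0.058426 m
Convert to mm: Se = 0.058426 * 1000 = 58.426 mm


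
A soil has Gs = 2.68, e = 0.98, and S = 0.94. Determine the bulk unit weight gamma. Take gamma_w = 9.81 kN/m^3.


Result: 17.842 kN/m^3

Derivation:
Using gamma = gamma_w * (Gs + S*e) / (1 + e)
Numerator: Gs + S*e = 2.68 + 0.94*0.98 = 3.6012
Denominator: 1 + e = 1 + 0.98 = 1.98
gamma = 9.81 * 3.6012 / 1.98
gamma = 17.842 kN/m^3


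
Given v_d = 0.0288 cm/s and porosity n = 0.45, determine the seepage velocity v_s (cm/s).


Result: 0.064 cm/s

Derivation:
Using v_s = v_d / n
v_s = 0.0288 / 0.45
v_s = 0.064 cm/s


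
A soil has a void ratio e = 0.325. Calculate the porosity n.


Using the relation n = e / (1 + e)
n = 0.325 / (1 + 0.325)
n = 0.325 / 1.325
n = 0.2453


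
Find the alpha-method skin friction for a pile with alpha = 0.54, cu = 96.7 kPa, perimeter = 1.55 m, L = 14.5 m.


Result: 1173.6 kN

Derivation:
Using Qs = alpha * cu * perimeter * L
Qs = 0.54 * 96.7 * 1.55 * 14.5
Qs = 1173.6 kN


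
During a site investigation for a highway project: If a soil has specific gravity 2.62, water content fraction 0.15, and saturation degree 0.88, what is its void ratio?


Using the relation e = Gs * w / S
e = 2.62 * 0.15 / 0.88
e = 0.4466


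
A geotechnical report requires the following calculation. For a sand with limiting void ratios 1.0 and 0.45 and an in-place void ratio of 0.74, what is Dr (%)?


Using Dr = (e_max - e) / (e_max - e_min) * 100
e_max - e = 1.0 - 0.74 = 0.26
e_max - e_min = 1.0 - 0.45 = 0.55
Dr = 0.26 / 0.55 * 100
Dr = 47.27 %


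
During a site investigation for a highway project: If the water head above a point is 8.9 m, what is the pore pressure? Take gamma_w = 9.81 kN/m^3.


Using u = gamma_w * h_w
u = 9.81 * 8.9
u = 87.31 kPa


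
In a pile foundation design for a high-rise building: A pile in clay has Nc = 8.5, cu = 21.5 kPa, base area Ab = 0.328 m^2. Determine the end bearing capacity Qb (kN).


Result: 59.94 kN

Derivation:
Using Qb = Nc * cu * Ab
Qb = 8.5 * 21.5 * 0.328
Qb = 59.94 kN


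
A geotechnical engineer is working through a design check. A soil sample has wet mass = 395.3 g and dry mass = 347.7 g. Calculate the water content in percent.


Result: 13.69 %

Derivation:
Using w = (m_wet - m_dry) / m_dry * 100
m_wet - m_dry = 395.3 - 347.7 = 47.6 g
w = 47.6 / 347.7 * 100
w = 13.69 %


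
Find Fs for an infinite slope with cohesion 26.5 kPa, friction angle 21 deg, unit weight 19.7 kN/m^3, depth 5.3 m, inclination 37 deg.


Result: 1.037

Derivation:
Using Fs = c / (gamma*H*sin(beta)*cos(beta)) + tan(phi)/tan(beta)
Cohesion contribution = 26.5 / (19.7*5.3*sin(37)*cos(37))
Cohesion contribution = 0.528071
Friction contribution = tan(21)/tan(37) = 0.509405
Fs = 0.528071 + 0.509405
Fs = 1.037


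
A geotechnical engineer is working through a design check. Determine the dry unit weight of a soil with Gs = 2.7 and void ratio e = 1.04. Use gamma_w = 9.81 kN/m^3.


Using gamma_d = Gs * gamma_w / (1 + e)
gamma_d = 2.7 * 9.81 / (1 + 1.04)
gamma_d = 2.7 * 9.81 / 2.04
gamma_d = 12.984 kN/m^3


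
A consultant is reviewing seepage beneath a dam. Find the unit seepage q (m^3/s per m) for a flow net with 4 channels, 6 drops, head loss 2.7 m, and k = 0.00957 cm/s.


Convert k to m/s for unit consistency with H:
k = 0.00957 cm/s = 0.00957 / 100 m/s = 9.57e-05 m/s
Using q = k * H * Nf / Nd
Nf / Nd = 4 / 6 = 0.6667
q = 9.57e-05 * 2.7 * 0.6667
q = 0.0001723 m^3/s per m


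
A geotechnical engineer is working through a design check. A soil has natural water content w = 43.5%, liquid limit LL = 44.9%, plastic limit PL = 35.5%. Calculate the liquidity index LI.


First compute the plasticity index:
PI = LL - PL = 44.9 - 35.5 = 9.4
Then compute the liquidity index:
LI = (w - PL) / PI
LI = (43.5 - 35.5) / 9.4
LI = 0.851


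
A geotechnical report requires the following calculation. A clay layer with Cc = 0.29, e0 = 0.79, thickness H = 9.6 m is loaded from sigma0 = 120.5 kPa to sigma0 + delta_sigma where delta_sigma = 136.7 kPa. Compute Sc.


Using Sc = Cc * H / (1 + e0) * log10((sigma0 + delta_sigma) / sigma0)
Stress ratio = (120.5 + 136.7) / 120.5 = 2.13444
log10(2.13444) = 0.329284
Cc * H / (1 + e0) = 0.29 * 9.6 / (1 + 0.79) = 1.55531
Sc = 1.55531 * 0.329284
Sc = 0.5121 m


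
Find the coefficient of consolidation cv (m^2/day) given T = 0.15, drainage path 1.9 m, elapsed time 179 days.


Result: 0.00303 m^2/day

Derivation:
Using cv = T * H_dr^2 / t
H_dr^2 = 1.9^2 = 3.61
cv = 0.15 * 3.61 / 179
cv = 0.00303 m^2/day


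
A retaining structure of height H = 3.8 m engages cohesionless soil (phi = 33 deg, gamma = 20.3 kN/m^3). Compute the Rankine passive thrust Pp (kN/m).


Compute passive earth pressure coefficient:
Kp = tan^2(45 + phi/2) = tan^2(61.5) = 3.39212
Compute passive force:
Pp = 0.5 * Kp * gamma * H^2
Pp = 0.5 * 3.39212 * 20.3 * 3.8^2
Pp = 497.17 kN/m


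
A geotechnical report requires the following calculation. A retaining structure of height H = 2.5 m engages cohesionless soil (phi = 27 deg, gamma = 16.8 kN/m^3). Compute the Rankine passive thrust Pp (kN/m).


Compute passive earth pressure coefficient:
Kp = tan^2(45 + phi/2) = tan^2(58.5) = 2.66294
Compute passive force:
Pp = 0.5 * Kp * gamma * H^2
Pp = 0.5 * 2.66294 * 16.8 * 2.5^2
Pp = 139.8 kN/m


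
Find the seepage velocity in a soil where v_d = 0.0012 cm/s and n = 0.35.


Using v_s = v_d / n
v_s = 0.0012 / 0.35
v_s = 0.00343 cm/s


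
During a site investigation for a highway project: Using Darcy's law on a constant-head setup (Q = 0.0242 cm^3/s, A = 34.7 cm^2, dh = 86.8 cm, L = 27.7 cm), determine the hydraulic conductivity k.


Compute hydraulic gradient:
i = dh / L = 86.8 / 27.7 = 3.13357
Then apply Darcy's law:
k = Q / (A * i)
k = 0.0242 / (34.7 * 3.13357)
k = 0.0242 / 108.735
k = 0.000223 cm/s


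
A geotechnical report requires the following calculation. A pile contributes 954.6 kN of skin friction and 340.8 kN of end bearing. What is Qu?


Result: 1295.4 kN

Derivation:
Using Qu = Qf + Qb
Qu = 954.6 + 340.8
Qu = 1295.4 kN


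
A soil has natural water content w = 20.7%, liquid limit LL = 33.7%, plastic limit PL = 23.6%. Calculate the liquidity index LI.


First compute the plasticity index:
PI = LL - PL = 33.7 - 23.6 = 10.1
Then compute the liquidity index:
LI = (w - PL) / PI
LI = (20.7 - 23.6) / 10.1
LI = -0.287


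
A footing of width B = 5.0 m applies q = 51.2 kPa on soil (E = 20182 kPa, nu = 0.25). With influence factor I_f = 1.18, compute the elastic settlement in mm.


Using Se = q * B * (1 - nu^2) * I_f / E
1 - nu^2 = 1 - 0.25^2 = 0.9375
Se = 51.2 * 5.0 * 0.9375 * 1.18 / 20182
Se = 0.014032 m
Convert to mm: Se = 0.014032 * 1000 = 14.032 mm
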